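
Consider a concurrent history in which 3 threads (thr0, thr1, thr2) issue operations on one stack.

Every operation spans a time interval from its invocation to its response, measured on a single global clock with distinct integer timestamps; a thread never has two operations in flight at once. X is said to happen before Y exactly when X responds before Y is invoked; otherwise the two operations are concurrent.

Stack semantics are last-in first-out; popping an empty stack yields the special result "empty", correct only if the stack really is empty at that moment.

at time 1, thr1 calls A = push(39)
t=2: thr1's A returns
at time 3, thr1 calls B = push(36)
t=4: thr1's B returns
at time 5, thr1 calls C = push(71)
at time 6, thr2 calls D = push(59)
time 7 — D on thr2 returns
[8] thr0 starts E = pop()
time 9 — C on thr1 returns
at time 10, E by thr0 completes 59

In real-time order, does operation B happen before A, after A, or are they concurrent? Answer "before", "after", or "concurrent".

after

B spans [3,4], A spans [1,2]
resp(A)=2 < inv(B)=3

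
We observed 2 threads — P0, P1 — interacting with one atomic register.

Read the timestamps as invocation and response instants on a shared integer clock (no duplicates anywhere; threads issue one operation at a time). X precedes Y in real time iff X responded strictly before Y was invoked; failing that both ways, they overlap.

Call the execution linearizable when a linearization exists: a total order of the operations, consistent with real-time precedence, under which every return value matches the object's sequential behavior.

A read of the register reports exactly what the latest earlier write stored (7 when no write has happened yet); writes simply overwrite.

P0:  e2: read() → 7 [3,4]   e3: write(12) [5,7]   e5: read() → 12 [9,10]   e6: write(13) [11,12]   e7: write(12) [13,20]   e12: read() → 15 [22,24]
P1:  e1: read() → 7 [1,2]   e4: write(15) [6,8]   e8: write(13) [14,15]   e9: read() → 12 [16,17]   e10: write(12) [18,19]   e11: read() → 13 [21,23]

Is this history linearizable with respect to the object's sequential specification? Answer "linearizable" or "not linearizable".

not linearizable

the violation lands at event 23, e11's response at time 23: events 1..22 linearize, events 1..23 do not
real-time-consistent orders of the 11 completed operations: 8 — all fail the atomic register replay
no completion choice of the 1 pending operation (e12) rescues it — every subset was tried
e.g. e1, e2, e3, e4, e5, e6, e7, e8, e9, e10, e11 (pending dropped): illegal at step 5, since e5 read() → 12 cannot apply there
e.g. e1, e2, e3, e4, e5, e6, e8, e7, e9, e10, e11 (pending dropped): illegal at step 5, since e5 read() → 12 cannot apply there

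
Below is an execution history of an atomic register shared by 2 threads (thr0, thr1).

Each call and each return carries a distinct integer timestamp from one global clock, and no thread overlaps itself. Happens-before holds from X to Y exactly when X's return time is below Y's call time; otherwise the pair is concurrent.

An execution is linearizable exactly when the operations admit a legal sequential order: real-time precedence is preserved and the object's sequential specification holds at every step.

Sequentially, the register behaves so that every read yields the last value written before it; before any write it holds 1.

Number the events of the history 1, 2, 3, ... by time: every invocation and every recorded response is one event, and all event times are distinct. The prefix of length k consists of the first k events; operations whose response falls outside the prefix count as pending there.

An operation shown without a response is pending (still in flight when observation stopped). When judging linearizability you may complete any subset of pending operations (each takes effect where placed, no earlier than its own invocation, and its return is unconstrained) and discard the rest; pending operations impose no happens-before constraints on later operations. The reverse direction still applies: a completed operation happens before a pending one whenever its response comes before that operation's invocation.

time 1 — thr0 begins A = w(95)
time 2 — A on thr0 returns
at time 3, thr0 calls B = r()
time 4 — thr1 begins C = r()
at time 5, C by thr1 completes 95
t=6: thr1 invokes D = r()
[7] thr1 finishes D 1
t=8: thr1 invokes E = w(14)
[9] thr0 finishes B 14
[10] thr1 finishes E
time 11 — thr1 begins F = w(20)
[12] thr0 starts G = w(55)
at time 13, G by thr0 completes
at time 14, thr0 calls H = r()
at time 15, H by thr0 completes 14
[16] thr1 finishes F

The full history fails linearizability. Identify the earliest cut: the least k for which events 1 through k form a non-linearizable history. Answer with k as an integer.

7

a valid linearization of events 1..6 exists, for instance A, B, C:
step 1: A w(95) — value 95
step 2: B r() (pending, included) — value 95
step 3: C r() → 95 — value 95
at event 7 (D's time-7 response) nothing linearizes any more
include/drop combinations of the 1 pending operation (B) were all tried; none helps
sample order A, C, D (pending dropped) stalls at step 3 — D r() → 1 has no legal effect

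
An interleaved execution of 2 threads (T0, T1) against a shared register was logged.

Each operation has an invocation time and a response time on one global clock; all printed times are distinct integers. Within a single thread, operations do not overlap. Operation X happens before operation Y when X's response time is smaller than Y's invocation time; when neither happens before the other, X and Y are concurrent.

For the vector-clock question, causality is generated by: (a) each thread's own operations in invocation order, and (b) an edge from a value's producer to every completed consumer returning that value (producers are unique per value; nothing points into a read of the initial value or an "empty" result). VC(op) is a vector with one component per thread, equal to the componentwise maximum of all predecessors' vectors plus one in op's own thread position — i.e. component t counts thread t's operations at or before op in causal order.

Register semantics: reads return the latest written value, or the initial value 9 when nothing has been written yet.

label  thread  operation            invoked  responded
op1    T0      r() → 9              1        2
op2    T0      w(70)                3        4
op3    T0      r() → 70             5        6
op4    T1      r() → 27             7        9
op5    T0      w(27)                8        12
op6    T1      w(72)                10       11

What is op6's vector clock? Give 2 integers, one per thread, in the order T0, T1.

(4, 2)

op1, invoked 1, has no incoming edges; only T0's bump applies → (1, 0)
op2 (invocation 3): componentwise max over VC(op1)=(1, 0), +1 at T0, giving (2, 0)
op3 (invocation 5): componentwise max over VC(op2)=(2, 0), +1 at T0, giving (3, 0)
op5 (invocation 8): componentwise max over VC(op3)=(3, 0), +1 at T0, giving (4, 0)
op4 (invocation 7): componentwise max over VC(op5)=(4, 0), +1 at T1, giving (4, 1)
op6 (invocation 10): componentwise max over VC(op4)=(4, 1), +1 at T1, giving (4, 2)
target: VC(op6) = (4, 2)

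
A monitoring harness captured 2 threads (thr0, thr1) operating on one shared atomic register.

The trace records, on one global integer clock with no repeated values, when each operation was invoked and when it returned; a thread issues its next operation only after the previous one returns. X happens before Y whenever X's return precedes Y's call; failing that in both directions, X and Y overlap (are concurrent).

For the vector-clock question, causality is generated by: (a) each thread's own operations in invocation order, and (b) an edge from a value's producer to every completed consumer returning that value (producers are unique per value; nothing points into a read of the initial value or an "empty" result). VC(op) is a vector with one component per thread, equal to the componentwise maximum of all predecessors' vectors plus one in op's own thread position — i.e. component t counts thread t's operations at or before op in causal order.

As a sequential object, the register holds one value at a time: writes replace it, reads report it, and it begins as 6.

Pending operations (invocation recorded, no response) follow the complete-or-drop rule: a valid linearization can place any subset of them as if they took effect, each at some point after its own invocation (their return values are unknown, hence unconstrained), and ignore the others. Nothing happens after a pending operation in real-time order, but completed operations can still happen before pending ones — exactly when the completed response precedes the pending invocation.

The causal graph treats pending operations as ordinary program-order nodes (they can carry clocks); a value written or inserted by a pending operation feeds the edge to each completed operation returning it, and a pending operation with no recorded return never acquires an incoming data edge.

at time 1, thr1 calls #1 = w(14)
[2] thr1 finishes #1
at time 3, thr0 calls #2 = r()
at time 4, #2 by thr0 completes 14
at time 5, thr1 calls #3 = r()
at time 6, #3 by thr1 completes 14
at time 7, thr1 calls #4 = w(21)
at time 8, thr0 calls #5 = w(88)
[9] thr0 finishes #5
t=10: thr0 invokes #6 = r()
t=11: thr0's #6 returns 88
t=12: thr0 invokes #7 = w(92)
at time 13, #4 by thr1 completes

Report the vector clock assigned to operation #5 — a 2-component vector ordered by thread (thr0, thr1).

VC(#1, invoked at 1): no causal predecessors; +1 on thr1 → (0, 1)
merge at #3 (invoked 5): VC(#1)=(0, 1), own-thread bump on thr1 → (0, 2)
merge at #2 (invoked 3): VC(#1)=(0, 1), own-thread bump on thr0 → (1, 1)
merge at #4 (invoked 7): VC(#3)=(0, 2), own-thread bump on thr1 → (0, 3)
merge at #5 (invoked 8): VC(#2)=(1, 1), own-thread bump on thr0 → (2, 1)
merge at #6 (invoked 10): VC(#5)=(2, 1), own-thread bump on thr0 → (3, 1)
merge at #7 (invoked 12): VC(#6)=(3, 1), own-thread bump on thr0 → (4, 1)
target: VC(#5) = (2, 1)

(2, 1)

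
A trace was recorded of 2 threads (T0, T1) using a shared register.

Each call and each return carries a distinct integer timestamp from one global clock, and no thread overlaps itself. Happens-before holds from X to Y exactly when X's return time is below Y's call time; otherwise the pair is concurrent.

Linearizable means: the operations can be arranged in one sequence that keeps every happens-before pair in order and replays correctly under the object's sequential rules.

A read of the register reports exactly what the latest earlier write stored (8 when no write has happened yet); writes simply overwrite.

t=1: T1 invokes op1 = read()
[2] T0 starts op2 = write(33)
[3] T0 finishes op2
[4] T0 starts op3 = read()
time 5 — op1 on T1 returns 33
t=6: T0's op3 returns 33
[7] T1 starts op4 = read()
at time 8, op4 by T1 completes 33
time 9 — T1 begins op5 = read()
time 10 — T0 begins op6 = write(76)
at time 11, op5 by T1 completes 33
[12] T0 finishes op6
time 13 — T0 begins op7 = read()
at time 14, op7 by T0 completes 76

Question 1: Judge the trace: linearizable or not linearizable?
linearizable

witness order: op2, op1, op3, op4, op5, op6, op7
step 1: op2 write(33) — value 33
step 2: op1 read() → 33 — value 33
step 3: op3 read() → 33 — value 33
step 4: op4 read() → 33 — value 33
step 5: op5 read() → 33 — value 33
step 6: op6 write(76) — value 76
step 7: op7 read() → 76 — value 76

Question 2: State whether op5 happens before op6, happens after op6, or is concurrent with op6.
concurrent

op5 spans [9,11], op6 spans [10,12]
the intervals overlap in both directions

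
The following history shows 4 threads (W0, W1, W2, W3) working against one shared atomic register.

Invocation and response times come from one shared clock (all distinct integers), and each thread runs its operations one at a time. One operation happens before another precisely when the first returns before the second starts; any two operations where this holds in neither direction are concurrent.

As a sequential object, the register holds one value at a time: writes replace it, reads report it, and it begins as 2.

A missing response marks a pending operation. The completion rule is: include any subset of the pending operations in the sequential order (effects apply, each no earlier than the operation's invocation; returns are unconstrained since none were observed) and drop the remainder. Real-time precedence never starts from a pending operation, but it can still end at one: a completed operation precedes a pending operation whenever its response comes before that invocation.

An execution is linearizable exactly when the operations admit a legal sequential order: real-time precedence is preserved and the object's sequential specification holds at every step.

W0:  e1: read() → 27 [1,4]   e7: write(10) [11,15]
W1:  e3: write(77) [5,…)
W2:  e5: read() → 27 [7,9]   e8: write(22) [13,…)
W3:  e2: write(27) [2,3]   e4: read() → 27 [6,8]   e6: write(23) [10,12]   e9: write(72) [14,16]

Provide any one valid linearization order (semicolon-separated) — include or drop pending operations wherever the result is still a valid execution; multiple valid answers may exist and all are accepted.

step 1: e2 write(27) — value 27
step 2: e1 read() → 27 — value 27
step 3: e4 read() → 27 — value 27
step 4: e5 read() → 27 — value 27
step 5: e3 write(77) (pending, included) — value 77
step 6: e6 write(23) — value 23
step 7: e7 write(10) — value 10
step 8: e8 write(22) (pending, included) — value 22
step 9: e9 write(72) — value 72

e2; e1; e4; e5; e3; e6; e7; e8; e9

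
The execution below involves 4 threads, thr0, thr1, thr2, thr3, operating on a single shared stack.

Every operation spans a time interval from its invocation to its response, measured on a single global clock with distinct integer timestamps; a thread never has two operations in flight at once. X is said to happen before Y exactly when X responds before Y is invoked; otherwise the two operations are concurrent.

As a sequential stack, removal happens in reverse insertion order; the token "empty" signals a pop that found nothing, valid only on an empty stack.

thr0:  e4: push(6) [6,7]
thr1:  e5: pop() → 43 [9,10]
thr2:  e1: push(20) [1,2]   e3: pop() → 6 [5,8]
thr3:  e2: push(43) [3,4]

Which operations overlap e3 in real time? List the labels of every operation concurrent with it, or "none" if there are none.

e4

e3 runs from 5 to 8; window-overlapping ops are concurrent
e1 [1,2]: before
e2 [3,4]: before
e4 [6,7]: concurrent
e5 [9,10]: after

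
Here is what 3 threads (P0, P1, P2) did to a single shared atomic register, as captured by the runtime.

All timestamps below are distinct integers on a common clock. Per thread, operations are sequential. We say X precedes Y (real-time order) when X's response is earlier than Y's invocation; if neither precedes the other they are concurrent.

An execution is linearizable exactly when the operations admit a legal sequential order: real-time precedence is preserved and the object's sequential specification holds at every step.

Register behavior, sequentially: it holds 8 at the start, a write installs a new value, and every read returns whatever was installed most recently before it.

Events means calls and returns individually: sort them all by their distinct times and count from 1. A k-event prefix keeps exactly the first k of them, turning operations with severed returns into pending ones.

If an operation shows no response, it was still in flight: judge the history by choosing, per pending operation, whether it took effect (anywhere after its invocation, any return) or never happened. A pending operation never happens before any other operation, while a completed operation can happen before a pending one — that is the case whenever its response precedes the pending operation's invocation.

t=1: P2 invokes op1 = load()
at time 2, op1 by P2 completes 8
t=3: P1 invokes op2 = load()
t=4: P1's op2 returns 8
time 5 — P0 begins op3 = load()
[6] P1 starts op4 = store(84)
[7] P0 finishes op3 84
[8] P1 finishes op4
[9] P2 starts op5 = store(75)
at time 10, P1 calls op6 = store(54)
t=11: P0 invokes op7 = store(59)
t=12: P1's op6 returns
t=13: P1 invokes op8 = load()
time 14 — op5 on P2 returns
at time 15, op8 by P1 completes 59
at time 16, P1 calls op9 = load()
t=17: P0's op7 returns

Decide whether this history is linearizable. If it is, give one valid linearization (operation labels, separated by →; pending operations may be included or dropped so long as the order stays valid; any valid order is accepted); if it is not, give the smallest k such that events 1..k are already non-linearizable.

step 1: op1 load() → 8 — value 8
step 2: op2 load() → 8 — value 8
step 3: op4 store(84) — value 84
step 4: op3 load() → 84 — value 84
step 5: op5 store(75) — value 75
step 6: op6 store(54) — value 54
step 7: op7 store(59) — value 59
step 8: op8 load() → 59 — value 59

linearizable — witness: op1 → op2 → op4 → op3 → op5 → op6 → op7 → op8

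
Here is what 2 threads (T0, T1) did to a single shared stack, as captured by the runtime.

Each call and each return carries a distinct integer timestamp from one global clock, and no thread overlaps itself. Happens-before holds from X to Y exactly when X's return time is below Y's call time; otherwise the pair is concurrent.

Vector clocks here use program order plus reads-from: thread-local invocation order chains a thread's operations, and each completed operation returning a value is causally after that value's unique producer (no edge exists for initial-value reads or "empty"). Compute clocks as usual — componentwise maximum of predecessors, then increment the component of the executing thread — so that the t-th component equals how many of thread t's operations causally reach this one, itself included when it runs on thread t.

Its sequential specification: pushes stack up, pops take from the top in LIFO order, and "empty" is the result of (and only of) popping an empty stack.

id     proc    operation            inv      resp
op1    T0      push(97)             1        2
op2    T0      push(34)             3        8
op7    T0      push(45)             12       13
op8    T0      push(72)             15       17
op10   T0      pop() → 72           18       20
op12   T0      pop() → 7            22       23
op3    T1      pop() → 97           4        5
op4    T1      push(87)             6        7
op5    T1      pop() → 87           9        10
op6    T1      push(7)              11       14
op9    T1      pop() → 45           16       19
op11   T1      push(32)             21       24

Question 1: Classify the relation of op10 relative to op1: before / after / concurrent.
op10 spans [18,20], op1 spans [1,2]
resp(op1)=2 < inv(op10)=18

after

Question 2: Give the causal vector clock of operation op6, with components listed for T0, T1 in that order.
VC(op1, invoked at 1): no causal predecessors; +1 on T0 → (1, 0)
op3 (invocation 4): componentwise max over VC(op1)=(1, 0), +1 at T1, giving (1, 1)
op2 (invocation 3): componentwise max over VC(op1)=(1, 0), +1 at T0, giving (2, 0)
op4 (invocation 6): componentwise max over VC(op3)=(1, 1), +1 at T1, giving (1, 2)
op7 (invocation 12): componentwise max over VC(op2)=(2, 0), +1 at T0, giving (3, 0)
op5 (invocation 9): componentwise max over VC(op4)=(1, 2), +1 at T1, giving (1, 3)
op8 (invocation 15): componentwise max over VC(op7)=(3, 0), +1 at T0, giving (4, 0)
op6 (invocation 11): componentwise max over VC(op5)=(1, 3), +1 at T1, giving (1, 4)
op10 (invocation 18): componentwise max over VC(op8)=(4, 0), +1 at T0, giving (5, 0)
op9 (invocation 16): componentwise max over VC(op6)=(1, 4), VC(op7)=(3, 0), +1 at T1, giving (3, 5)
op11 (invocation 21): componentwise max over VC(op9)=(3, 5), +1 at T1, giving (3, 6)
op12 (invocation 22): componentwise max over VC(op6)=(1, 4), VC(op10)=(5, 0), +1 at T0, giving (6, 4)
target: VC(op6) = (1, 4)

(1, 4)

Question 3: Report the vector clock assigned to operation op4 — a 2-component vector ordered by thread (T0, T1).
no predecessors for op1 (invoked 1): T0 increments from zero → (1, 0)
merge at op3 (invoked 4): VC(op1)=(1, 0), own-thread bump on T1 → (1, 1)
merge at op2 (invoked 3): VC(op1)=(1, 0), own-thread bump on T0 → (2, 0)
merge at op4 (invoked 6): VC(op3)=(1, 1), own-thread bump on T1 → (1, 2)
merge at op7 (invoked 12): VC(op2)=(2, 0), own-thread bump on T0 → (3, 0)
merge at op5 (invoked 9): VC(op4)=(1, 2), own-thread bump on T1 → (1, 3)
merge at op8 (invoked 15): VC(op7)=(3, 0), own-thread bump on T0 → (4, 0)
merge at op6 (invoked 11): VC(op5)=(1, 3), own-thread bump on T1 → (1, 4)
merge at op10 (invoked 18): VC(op8)=(4, 0), own-thread bump on T0 → (5, 0)
merge at op9 (invoked 16): VC(op6)=(1, 4), VC(op7)=(3, 0), own-thread bump on T1 → (3, 5)
merge at op11 (invoked 21): VC(op9)=(3, 5), own-thread bump on T1 → (3, 6)
merge at op12 (invoked 22): VC(op6)=(1, 4), VC(op10)=(5, 0), own-thread bump on T0 → (6, 4)
target: VC(op4) = (1, 2)

(1, 2)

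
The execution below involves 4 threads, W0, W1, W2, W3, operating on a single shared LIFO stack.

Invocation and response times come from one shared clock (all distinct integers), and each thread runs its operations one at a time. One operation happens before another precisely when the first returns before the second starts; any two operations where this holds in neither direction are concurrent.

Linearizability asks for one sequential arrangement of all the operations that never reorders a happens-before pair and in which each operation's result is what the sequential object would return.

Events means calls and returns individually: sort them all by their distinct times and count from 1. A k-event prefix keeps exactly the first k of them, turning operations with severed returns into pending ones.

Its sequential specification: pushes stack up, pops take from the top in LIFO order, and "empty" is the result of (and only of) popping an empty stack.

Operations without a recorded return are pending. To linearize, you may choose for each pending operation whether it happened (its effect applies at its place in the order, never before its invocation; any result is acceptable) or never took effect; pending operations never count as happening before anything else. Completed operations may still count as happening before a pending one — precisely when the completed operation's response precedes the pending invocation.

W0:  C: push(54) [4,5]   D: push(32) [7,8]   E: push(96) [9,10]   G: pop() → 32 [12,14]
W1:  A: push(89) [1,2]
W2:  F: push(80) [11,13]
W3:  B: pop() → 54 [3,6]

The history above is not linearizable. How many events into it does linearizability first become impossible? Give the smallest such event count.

events 1..13 are linearizable, e.g. via A, C, B, D, E, F:
step 1: A push(89) — stack <89>
step 2: C push(54) — stack <89,54>
step 3: B pop() → 54 — stack <89>
step 4: D push(32) — stack <89,32>
step 5: E push(96) — stack <89,32,96>
step 6: F push(80) — stack <89,32,96,80>
event 14 — G's response, time 14 — after it, nothing linearizes
take A, B, C, D, E, F, G: step 2 already fails, because B pop() → 54 cannot occur there
take A, B, C, D, E, G, F: step 2 already fails, because B pop() → 54 cannot occur there

14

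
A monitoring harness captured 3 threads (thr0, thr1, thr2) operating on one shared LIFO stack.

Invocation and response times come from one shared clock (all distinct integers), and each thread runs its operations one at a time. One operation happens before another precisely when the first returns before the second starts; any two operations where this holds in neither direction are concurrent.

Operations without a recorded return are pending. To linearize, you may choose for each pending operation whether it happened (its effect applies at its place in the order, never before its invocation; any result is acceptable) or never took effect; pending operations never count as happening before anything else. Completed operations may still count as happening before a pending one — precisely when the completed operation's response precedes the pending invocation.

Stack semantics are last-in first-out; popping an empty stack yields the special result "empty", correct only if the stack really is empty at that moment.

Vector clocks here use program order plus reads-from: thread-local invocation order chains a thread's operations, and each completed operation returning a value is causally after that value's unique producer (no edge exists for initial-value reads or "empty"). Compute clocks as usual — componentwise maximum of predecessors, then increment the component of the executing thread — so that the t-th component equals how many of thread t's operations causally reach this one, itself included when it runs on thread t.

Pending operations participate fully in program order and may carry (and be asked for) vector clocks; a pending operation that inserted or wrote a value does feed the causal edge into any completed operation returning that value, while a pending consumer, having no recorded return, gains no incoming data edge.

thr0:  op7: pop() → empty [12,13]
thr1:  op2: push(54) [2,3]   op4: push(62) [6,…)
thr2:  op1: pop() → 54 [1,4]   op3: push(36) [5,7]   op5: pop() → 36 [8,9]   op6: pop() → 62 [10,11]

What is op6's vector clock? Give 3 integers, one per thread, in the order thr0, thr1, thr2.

(0, 2, 4)

op2 (invocation 2): nothing precedes it; thr1's component alone gives (0, 1, 0)
op7 (invocation 12): nothing precedes it; thr0's component alone gives (1, 0, 0)
op1 (invocation 1): componentwise max over VC(op2)=(0, 1, 0), +1 at thr2, giving (0, 1, 1)
op4 (invocation 6): componentwise max over VC(op2)=(0, 1, 0), +1 at thr1, giving (0, 2, 0)
op3 (invocation 5): componentwise max over VC(op1)=(0, 1, 1), +1 at thr2, giving (0, 1, 2)
op5 (invocation 8): componentwise max over VC(op3)=(0, 1, 2), +1 at thr2, giving (0, 1, 3)
op6 (invocation 10): componentwise max over VC(op4)=(0, 2, 0), VC(op5)=(0, 1, 3), +1 at thr2, giving (0, 2, 4)
target: VC(op6) = (0, 2, 4)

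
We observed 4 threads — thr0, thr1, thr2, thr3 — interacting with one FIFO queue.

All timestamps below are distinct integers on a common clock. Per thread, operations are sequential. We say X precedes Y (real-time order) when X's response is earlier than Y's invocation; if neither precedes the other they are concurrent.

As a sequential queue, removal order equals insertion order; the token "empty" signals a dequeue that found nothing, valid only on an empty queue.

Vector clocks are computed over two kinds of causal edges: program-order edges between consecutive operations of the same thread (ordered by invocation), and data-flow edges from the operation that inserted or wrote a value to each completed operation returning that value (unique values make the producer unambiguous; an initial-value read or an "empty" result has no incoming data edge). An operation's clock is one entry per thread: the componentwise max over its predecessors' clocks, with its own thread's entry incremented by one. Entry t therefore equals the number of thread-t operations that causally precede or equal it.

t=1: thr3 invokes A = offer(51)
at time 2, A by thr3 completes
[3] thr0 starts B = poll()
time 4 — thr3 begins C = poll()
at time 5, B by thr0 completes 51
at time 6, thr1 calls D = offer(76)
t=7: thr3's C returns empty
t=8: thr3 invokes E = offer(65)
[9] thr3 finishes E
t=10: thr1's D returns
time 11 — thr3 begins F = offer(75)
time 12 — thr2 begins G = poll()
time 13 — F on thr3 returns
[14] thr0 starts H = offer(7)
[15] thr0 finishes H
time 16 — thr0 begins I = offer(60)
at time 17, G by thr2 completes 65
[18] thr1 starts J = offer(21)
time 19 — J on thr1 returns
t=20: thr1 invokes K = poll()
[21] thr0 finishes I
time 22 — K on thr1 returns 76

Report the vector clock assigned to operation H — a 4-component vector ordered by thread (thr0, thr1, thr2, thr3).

(2, 0, 0, 1)

invoked at 1, A has no predecessors; its own thr3 bump gives (0, 0, 0, 1)
invoked at 6, D has no predecessors; its own thr1 bump gives (0, 1, 0, 0)
merge at C (invoked 4): VC(A)=(0, 0, 0, 1), own-thread bump on thr3 → (0, 0, 0, 2)
merge at J (invoked 18): VC(D)=(0, 1, 0, 0), own-thread bump on thr1 → (0, 2, 0, 0)
merge at B (invoked 3): VC(A)=(0, 0, 0, 1), own-thread bump on thr0 → (1, 0, 0, 1)
merge at E (invoked 8): VC(C)=(0, 0, 0, 2), own-thread bump on thr3 → (0, 0, 0, 3)
merge at K (invoked 20): VC(D)=(0, 1, 0, 0), VC(J)=(0, 2, 0, 0), own-thread bump on thr1 → (0, 3, 0, 0)
merge at H (invoked 14): VC(B)=(1, 0, 0, 1), own-thread bump on thr0 → (2, 0, 0, 1)
merge at F (invoked 11): VC(E)=(0, 0, 0, 3), own-thread bump on thr3 → (0, 0, 0, 4)
merge at G (invoked 12): VC(E)=(0, 0, 0, 3), own-thread bump on thr2 → (0, 0, 1, 3)
merge at I (invoked 16): VC(H)=(2, 0, 0, 1), own-thread bump on thr0 → (3, 0, 0, 1)
target: VC(H) = (2, 0, 0, 1)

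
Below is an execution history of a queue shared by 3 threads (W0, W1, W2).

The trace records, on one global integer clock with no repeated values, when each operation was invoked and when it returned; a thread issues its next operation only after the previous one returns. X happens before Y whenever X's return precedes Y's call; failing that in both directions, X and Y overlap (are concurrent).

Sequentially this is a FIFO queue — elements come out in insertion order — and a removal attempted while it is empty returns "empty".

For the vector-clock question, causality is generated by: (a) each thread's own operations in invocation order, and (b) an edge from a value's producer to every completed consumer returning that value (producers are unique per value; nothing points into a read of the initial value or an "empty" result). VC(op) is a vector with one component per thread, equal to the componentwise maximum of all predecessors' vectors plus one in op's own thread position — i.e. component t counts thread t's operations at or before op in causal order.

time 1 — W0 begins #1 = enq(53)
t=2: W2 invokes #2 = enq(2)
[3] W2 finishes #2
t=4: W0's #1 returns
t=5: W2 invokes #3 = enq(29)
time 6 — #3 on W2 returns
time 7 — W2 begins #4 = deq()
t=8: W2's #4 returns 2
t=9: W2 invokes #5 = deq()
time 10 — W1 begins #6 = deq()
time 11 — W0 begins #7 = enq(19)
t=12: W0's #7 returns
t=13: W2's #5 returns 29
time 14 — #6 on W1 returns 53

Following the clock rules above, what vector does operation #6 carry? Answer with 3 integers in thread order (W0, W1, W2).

(1, 1, 0)

#2, invoked 2, has no incoming edges; only W2's bump applies → (0, 0, 1)
#1, invoked 1, has no incoming edges; only W0's bump applies → (1, 0, 0)
#3, invoked 5, takes VC(#2)=(0, 0, 1) under max, adds 1 for W2 → (0, 0, 2)
#6, invoked 10, takes VC(#1)=(1, 0, 0) under max, adds 1 for W1 → (1, 1, 0)
#7, invoked 11, takes VC(#1)=(1, 0, 0) under max, adds 1 for W0 → (2, 0, 0)
#4, invoked 7, takes VC(#2)=(0, 0, 1), VC(#3)=(0, 0, 2) under max, adds 1 for W2 → (0, 0, 3)
#5, invoked 9, takes VC(#3)=(0, 0, 2), VC(#4)=(0, 0, 3) under max, adds 1 for W2 → (0, 0, 4)
target: VC(#6) = (1, 1, 0)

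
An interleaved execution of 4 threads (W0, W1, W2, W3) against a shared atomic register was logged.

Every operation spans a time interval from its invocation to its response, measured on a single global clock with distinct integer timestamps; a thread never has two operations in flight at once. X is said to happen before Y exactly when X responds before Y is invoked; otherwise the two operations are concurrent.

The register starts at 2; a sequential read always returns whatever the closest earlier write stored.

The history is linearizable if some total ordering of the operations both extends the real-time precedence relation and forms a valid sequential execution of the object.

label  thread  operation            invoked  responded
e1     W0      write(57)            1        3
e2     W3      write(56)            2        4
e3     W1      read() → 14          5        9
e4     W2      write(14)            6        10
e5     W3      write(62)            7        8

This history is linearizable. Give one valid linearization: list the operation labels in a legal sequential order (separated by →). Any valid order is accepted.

e1 → e2 → e4 → e3 → e5

after step 1 (e1 write(57)): value 57
after step 2 (e2 write(56)): value 56
after step 3 (e4 write(14)): value 14
after step 4 (e3 read() → 14): value 14
after step 5 (e5 write(62)): value 62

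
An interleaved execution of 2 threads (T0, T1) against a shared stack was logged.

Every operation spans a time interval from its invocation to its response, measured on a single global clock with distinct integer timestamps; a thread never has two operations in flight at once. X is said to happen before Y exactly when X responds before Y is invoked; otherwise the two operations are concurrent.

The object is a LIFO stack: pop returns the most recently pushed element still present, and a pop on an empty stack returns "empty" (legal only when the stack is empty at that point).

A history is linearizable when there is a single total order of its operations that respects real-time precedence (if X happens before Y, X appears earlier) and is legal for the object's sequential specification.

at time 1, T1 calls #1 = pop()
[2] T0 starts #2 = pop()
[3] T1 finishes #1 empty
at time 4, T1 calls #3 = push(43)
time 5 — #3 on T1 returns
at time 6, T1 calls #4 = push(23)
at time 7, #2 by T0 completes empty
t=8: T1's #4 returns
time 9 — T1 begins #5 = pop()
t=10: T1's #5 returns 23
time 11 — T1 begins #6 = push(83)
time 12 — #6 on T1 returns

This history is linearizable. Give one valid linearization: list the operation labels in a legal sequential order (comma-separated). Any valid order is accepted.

step 1: #1 pop() → empty — stack <>
step 2: #2 pop() → empty — stack <>
step 3: #3 push(43) — stack <43>
step 4: #4 push(23) — stack <43,23>
step 5: #5 pop() → 23 — stack <43>
step 6: #6 push(83) — stack <43,83>

#1, #2, #3, #4, #5, #6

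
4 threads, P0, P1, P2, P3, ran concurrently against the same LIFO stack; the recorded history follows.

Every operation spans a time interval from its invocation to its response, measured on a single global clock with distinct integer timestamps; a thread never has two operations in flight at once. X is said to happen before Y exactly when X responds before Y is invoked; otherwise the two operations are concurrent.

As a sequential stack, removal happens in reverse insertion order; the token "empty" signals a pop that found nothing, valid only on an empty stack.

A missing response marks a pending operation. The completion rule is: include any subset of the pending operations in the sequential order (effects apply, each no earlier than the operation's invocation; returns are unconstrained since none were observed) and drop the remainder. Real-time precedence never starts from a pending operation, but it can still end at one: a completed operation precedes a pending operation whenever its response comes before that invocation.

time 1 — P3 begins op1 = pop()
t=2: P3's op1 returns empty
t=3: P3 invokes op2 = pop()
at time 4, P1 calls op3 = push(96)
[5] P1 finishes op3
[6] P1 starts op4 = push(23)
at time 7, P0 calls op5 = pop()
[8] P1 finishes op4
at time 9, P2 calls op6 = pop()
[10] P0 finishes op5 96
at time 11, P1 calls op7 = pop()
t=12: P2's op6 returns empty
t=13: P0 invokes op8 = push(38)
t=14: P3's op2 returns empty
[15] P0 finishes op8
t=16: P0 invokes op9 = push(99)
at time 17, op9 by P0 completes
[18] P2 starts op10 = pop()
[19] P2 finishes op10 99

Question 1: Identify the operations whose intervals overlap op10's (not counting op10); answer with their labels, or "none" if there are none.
Answer: op7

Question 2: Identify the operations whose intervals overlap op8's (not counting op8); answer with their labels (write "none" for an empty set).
Answer: op2, op7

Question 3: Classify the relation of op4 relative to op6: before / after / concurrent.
Answer: before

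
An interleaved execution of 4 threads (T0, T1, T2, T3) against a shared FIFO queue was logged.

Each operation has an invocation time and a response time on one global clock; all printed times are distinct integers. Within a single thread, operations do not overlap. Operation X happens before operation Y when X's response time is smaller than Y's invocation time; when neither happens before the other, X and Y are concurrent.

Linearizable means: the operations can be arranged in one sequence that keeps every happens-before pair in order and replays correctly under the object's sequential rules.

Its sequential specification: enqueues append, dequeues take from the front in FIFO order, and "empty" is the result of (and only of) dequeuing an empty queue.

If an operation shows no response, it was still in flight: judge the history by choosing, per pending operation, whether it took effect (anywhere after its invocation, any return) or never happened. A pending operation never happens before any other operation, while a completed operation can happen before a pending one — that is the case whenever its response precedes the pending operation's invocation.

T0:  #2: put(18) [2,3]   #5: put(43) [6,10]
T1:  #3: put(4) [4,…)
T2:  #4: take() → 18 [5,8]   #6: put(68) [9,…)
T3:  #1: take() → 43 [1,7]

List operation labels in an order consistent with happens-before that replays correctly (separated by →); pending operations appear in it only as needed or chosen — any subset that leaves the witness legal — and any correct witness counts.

step 1: #2 put(18) — queue <18>
step 2: #4 take() → 18 — queue <>
step 3: #5 put(43) — queue <43>
step 4: #1 take() → 43 — queue <>

#2 → #4 → #5 → #1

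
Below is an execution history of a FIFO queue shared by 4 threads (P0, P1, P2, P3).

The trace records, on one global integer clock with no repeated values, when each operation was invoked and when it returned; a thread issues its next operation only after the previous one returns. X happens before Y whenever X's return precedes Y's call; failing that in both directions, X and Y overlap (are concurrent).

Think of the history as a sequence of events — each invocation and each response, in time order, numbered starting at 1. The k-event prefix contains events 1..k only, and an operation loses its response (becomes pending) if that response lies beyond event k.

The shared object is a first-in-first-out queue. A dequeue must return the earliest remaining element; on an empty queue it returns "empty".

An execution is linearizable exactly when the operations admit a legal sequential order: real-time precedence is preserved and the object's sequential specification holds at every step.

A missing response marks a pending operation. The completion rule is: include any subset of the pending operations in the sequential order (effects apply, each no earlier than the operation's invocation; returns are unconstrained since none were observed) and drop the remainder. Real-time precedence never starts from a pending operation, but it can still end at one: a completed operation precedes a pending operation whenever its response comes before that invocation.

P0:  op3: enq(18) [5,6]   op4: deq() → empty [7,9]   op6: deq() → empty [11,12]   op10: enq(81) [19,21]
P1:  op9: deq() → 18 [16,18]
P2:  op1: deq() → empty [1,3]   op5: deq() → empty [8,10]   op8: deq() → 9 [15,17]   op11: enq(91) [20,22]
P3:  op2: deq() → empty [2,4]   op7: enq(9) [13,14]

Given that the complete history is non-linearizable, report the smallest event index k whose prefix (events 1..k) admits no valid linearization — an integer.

10

one valid order for events 1..9 is op1, op2, op3, op5, op4:
after step 1 (op1 deq() → empty): queue <>
after step 2 (op2 deq() → empty): queue <>
after step 3 (op3 enq(18)): queue <18>
after step 4 (op5 deq() (pending, included)): queue <>
after step 5 (op4 deq() → empty): queue <>
with event 10 included (op5 responding at time 10), all real-time-consistent orders fail
sample order op1, op2, op3, op4, op5 stalls at step 4 — op4 deq() → empty has no legal effect
sample order op1, op2, op3, op5, op4 stalls at step 4 — op5 deq() → empty has no legal effect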